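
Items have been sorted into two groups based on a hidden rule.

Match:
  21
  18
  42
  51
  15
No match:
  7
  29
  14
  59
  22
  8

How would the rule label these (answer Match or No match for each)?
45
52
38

Match, No match, No match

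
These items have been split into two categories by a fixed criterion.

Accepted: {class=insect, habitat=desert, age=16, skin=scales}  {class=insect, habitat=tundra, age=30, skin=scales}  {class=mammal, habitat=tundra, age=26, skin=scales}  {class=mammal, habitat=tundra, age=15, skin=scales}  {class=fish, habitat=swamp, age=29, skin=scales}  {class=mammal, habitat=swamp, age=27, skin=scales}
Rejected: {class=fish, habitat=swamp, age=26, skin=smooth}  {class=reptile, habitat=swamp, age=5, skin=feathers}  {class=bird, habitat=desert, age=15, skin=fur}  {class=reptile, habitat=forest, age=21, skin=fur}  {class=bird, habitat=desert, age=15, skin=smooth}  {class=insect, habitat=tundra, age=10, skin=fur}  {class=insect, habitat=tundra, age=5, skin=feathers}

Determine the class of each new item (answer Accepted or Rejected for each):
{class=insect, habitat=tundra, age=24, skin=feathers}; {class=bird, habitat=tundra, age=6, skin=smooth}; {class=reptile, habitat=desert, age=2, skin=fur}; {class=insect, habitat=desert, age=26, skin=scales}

Rejected, Rejected, Rejected, Accepted

The distinguishing property — skin is scales — holds for all the 'Accepted' cases and none of the 'Rejected' cases.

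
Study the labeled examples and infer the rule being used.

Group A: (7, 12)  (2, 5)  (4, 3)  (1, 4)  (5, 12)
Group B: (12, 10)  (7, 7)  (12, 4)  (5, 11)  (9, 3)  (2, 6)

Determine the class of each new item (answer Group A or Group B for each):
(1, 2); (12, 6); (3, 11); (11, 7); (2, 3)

Rule: sum is odd. This holds for each 'Group A' example and fails for each 'Group B' one.

Group A, Group B, Group B, Group B, Group A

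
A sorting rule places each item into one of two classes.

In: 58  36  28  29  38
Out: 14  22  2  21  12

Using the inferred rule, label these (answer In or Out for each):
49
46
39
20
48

A rule that fits every label: at least 28 — true of each 'In' example, false of each 'Out' one.
49: 49 ≥ 28, fits → In. 46: 46 ≥ 28, fits → In. 39: 39 ≥ 28, fits → In. 20: 20 < 28, does not pass → Out. 48: 48 ≥ 28, fits → In.

In, In, In, Out, In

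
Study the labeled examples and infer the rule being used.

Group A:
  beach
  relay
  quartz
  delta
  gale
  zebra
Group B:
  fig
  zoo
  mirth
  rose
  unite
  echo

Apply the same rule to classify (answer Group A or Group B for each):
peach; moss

Group A, Group B

The simplest hypothesis consistent with all the labels is: contains 'a'.
Group A: peach, since has 'a'. Group B: moss, since no 'a'.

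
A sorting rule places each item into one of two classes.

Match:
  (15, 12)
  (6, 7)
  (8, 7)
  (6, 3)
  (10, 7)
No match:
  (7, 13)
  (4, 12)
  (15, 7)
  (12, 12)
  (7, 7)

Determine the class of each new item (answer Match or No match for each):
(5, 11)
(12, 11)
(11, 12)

The simplest hypothesis consistent with all the labels is: sum is odd.
(5, 11): 5+11 = 16, doesn't qualify → No match. (12, 11): 12+11 = 23, satisfies this → Match. (11, 12): 11+12 = 23, satisfies this → Match.

No match, Match, Match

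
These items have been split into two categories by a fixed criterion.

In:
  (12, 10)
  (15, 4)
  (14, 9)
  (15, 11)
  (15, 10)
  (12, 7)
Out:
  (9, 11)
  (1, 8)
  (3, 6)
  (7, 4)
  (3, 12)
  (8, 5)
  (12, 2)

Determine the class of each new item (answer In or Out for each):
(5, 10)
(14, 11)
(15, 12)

All 'In' examples share one property — first > second AND sum ≥ 15 — and every 'Out' example lacks it.
(5, 10) — 5 < 10, 5+10 = 15, hence Out. (14, 11) — 14 > 11, 14+11 = 25, hence In. (15, 12) — 15 > 12, 15+12 = 27, hence In.

Out, In, In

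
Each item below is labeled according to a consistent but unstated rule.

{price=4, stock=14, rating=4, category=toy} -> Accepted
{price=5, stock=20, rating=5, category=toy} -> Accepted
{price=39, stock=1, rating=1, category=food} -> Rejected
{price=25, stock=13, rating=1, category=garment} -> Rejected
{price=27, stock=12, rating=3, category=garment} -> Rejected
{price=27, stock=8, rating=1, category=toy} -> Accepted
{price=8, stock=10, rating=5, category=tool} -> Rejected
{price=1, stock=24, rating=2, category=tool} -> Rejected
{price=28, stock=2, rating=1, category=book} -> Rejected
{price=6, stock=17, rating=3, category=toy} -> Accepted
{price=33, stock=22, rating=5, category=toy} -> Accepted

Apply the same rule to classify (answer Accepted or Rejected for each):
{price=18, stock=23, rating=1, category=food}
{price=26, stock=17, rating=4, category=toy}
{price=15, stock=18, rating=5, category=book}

Rejected, Accepted, Rejected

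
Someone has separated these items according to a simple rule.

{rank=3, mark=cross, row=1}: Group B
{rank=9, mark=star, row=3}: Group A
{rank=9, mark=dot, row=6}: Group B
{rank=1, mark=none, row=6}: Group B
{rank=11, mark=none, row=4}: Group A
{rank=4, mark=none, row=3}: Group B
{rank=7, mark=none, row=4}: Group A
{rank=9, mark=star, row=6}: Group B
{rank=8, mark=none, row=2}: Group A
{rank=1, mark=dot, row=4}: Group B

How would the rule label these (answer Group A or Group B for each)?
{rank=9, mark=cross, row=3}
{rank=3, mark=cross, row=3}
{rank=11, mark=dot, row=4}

A rule that fits every label: row ≤ 4 AND rank ≥ 7 — true of each 'Group A' example, false of each 'Group B' one.
Group A: {rank=9, mark=cross, row=3}, since row = 3, rank = 9.
Group B: {rank=3, mark=cross, row=3}, since row = 3, rank = 3.
Group A: {rank=11, mark=dot, row=4}, since row = 4, rank = 11.

Group A, Group B, Group A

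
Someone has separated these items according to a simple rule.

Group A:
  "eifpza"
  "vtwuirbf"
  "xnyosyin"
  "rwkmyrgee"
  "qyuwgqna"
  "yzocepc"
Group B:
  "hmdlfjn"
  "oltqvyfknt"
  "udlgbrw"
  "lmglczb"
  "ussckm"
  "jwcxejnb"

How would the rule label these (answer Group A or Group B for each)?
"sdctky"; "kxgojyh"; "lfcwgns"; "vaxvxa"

Group B, Group B, Group B, Group A

The pattern is that an item is 'Group A' exactly when: has ≥ 2 vowels.
"sdctky": Group B (0 vowels).
"kxgojyh": Group B (1 vowel).
"lfcwgns": Group B (0 vowels).
"vaxvxa": Group A (2 vowels).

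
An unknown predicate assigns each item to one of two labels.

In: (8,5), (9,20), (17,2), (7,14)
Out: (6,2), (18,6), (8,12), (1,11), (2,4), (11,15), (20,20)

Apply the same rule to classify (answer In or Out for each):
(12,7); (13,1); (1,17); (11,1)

In, Out, Out, Out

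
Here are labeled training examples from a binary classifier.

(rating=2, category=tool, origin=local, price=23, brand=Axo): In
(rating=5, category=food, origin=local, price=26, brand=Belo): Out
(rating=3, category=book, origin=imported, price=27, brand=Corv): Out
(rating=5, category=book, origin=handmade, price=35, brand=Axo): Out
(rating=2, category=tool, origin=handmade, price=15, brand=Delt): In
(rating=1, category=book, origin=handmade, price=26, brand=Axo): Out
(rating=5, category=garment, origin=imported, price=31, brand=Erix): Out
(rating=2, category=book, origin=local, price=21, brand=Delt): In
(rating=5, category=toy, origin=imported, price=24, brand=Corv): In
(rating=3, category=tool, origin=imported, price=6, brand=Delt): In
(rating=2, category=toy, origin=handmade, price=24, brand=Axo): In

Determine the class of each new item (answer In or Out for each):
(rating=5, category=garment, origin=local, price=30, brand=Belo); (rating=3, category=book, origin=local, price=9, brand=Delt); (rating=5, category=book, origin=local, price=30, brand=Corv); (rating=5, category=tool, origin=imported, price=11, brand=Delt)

Out, In, Out, In

'In' ⟺ price ≤ 24.
Out: (rating=5, category=garment, origin=local, price=30, brand=Belo), since price = 30. In: (rating=3, category=book, origin=local, price=9, brand=Delt), since price = 9. Out: (rating=5, category=book, origin=local, price=30, brand=Corv), since price = 30. In: (rating=5, category=tool, origin=imported, price=11, brand=Delt), since price = 11.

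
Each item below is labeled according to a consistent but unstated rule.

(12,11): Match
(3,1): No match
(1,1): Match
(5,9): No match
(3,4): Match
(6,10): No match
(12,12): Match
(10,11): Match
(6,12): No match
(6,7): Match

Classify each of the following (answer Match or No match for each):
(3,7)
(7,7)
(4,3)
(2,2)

No match, Match, Match, Match

One predicate separates the groups cleanly: |first − second| ≤ 1.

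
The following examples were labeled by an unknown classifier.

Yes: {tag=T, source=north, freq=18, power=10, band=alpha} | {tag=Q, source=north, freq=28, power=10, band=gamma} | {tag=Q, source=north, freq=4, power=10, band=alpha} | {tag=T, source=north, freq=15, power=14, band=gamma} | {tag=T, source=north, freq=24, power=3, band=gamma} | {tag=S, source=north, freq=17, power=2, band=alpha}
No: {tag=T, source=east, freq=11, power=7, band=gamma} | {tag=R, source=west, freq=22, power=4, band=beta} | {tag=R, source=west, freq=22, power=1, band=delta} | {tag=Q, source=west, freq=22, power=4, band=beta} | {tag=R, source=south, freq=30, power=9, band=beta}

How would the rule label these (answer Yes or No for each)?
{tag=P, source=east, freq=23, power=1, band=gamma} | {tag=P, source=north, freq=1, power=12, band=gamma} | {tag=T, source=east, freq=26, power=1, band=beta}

No, Yes, No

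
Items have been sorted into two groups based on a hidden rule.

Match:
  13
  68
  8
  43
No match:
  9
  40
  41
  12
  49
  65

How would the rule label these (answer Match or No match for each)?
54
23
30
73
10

One predicate separates the groups cleanly: ≡ 3 (mod 5).
54: No match (54 mod 5 = 4). 23: Match (23 mod 5 = 3). 30: No match (30 mod 5 = 0). 73: Match (73 mod 5 = 3). 10: No match (10 mod 5 = 0).

No match, Match, No match, Match, No match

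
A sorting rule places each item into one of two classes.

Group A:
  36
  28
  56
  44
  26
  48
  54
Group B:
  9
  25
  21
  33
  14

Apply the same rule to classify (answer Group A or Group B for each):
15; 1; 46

Group B, Group B, Group A

One predicate separates the groups cleanly: even AND at least 21.
15: 15 is odd, 15 < 21, does not pass → Group B. 1: 1 is odd, 1 < 21, does not pass → Group B. 46: 46 is even, 46 ≥ 21, meets the rule → Group A.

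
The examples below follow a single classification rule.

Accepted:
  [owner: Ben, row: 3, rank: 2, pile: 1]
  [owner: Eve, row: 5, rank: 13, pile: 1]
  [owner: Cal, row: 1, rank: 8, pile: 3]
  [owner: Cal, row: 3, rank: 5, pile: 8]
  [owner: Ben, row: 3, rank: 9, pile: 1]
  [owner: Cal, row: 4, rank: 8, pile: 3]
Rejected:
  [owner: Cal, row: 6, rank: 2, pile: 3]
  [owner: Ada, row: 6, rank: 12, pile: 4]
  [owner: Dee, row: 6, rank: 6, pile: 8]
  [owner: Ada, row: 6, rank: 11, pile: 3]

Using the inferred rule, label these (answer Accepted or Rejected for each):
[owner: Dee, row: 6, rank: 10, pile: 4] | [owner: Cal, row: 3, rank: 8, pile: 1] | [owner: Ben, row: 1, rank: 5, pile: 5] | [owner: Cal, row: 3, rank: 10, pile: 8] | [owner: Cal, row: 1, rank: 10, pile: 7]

The pattern is that an item is 'Accepted' exactly when: row ≤ 5.
Rejected: [owner: Dee, row: 6, rank: 10, pile: 4], since row = 6. Accepted: [owner: Cal, row: 3, rank: 8, pile: 1], since row = 3. Accepted: [owner: Ben, row: 1, rank: 5, pile: 5], since row = 1. Accepted: [owner: Cal, row: 3, rank: 10, pile: 8], since row = 3. Accepted: [owner: Cal, row: 1, rank: 10, pile: 7], since row = 1.

Rejected, Accepted, Accepted, Accepted, Accepted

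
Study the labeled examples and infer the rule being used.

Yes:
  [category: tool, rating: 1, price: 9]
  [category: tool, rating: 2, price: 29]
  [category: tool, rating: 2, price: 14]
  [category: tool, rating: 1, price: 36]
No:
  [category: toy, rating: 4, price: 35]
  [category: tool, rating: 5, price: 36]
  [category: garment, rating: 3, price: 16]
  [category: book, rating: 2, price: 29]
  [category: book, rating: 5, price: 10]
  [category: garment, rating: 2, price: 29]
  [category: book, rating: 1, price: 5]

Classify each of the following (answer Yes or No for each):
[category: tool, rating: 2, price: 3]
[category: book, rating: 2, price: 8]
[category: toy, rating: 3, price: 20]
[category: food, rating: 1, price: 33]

Yes, No, No, No

The classifier is using: category is tool AND rating ≤ 2.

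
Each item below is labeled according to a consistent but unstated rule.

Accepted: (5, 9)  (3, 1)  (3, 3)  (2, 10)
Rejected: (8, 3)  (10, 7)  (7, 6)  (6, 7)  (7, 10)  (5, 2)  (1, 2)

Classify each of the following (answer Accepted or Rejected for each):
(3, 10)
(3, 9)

The rule appears to be: sum is even.
(3, 10) — 3+10 = 13, hence Rejected. (3, 9) — 3+9 = 12, hence Accepted.

Rejected, Accepted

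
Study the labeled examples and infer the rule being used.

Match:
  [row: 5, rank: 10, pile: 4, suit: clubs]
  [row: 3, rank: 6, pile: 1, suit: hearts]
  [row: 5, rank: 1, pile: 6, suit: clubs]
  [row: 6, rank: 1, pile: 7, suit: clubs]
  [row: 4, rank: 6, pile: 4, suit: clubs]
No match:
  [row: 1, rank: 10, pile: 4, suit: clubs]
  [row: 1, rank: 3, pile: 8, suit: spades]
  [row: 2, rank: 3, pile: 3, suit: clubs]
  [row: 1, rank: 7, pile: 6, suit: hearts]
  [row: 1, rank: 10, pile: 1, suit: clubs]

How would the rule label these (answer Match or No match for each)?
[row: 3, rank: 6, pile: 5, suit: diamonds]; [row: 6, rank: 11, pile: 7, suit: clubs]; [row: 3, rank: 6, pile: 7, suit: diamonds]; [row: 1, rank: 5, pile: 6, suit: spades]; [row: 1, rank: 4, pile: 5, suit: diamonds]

The simplest hypothesis consistent with all the labels is: row ≥ 3.

Match, Match, Match, No match, No match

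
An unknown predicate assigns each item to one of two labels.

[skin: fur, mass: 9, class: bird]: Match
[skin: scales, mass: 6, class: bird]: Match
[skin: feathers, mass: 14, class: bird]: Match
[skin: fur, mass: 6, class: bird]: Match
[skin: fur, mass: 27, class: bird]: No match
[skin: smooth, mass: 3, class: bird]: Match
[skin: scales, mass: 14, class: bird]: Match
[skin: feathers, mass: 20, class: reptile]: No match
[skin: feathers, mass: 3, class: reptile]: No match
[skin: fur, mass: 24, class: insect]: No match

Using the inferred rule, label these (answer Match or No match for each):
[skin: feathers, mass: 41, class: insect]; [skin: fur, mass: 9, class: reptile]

No match, No match

'Match' ⟺ class is bird AND mass ≤ 14.
[skin: feathers, mass: 41, class: insect]: class is insect, mass = 41, does not fit → No match. [skin: fur, mass: 9, class: reptile]: class is reptile, mass = 9, does not fit → No match.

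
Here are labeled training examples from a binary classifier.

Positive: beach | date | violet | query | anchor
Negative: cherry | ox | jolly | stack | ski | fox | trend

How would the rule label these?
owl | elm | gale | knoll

Negative, Negative, Positive, Negative

The common property of the 'Positive' items is: has ≥ 2 vowels. No 'Negative' item has it.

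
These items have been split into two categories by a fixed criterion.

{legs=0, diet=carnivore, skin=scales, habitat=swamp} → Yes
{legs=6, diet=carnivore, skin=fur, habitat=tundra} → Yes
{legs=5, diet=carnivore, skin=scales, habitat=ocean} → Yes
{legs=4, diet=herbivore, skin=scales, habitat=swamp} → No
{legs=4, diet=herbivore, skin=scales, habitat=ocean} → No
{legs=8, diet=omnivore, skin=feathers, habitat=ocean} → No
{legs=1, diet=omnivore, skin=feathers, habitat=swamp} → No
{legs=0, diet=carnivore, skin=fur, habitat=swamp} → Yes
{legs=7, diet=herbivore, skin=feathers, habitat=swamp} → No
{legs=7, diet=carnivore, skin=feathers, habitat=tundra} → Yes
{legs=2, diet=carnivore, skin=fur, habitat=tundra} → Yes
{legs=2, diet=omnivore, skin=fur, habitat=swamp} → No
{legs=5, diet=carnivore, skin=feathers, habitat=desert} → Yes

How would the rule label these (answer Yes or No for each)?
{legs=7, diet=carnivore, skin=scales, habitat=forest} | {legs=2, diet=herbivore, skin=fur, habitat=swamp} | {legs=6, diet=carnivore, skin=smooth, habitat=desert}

Yes, No, Yes

The classifier is using: diet is carnivore.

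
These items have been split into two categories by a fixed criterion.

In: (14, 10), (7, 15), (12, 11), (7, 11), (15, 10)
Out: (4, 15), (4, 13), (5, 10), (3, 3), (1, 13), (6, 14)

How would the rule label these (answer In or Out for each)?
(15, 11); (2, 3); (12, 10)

All 'In' examples share one property — first ≥ 7 — and every 'Out' example lacks it.
(15, 11) → first 15 → In. (2, 3) → first 2 → Out. (12, 10) → first 12 → In.

In, Out, In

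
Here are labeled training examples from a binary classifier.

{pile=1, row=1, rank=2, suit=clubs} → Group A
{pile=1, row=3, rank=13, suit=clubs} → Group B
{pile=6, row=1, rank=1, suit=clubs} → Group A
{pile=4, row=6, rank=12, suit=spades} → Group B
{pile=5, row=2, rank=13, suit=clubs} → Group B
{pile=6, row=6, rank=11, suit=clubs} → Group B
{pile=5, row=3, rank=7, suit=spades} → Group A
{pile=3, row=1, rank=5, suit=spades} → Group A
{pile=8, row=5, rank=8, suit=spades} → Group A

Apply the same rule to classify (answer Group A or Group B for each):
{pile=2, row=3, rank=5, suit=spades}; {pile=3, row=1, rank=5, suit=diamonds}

Group A, Group A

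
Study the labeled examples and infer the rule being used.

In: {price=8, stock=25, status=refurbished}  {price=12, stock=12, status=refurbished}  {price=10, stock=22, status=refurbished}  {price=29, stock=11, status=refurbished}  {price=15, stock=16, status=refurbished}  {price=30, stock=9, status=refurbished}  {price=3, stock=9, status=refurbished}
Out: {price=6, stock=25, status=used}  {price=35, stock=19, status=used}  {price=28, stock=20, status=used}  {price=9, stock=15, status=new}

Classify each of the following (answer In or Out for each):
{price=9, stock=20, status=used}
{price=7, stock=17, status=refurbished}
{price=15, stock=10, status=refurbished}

Out, In, In

A rule that fits every label: status is refurbished — true of each 'In' example, false of each 'Out' one.
{price=9, stock=20, status=used}: status is used, does not pass → Out. {price=7, stock=17, status=refurbished}: status is refurbished, meets the rule → In. {price=15, stock=10, status=refurbished}: status is refurbished, meets the rule → In.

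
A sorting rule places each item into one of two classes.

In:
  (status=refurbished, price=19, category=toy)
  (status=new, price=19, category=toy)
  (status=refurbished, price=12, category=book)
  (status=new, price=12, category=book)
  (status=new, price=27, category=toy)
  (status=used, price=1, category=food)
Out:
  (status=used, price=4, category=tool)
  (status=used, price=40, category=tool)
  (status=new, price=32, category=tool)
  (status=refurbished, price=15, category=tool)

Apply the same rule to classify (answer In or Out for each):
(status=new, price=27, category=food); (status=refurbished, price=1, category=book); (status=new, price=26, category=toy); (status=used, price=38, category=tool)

In, In, In, Out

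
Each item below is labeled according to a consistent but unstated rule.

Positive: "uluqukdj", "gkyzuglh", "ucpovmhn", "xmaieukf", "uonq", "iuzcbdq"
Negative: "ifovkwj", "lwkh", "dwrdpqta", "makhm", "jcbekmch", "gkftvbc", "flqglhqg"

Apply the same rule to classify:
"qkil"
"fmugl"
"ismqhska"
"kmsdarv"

The classifier is using: contains 'u'.
Negative: "qkil", since no 'u'.
Positive: "fmugl", since has 'u'.
Negative: "ismqhska", since no 'u'.
Negative: "kmsdarv", since no 'u'.

Negative, Positive, Negative, Negative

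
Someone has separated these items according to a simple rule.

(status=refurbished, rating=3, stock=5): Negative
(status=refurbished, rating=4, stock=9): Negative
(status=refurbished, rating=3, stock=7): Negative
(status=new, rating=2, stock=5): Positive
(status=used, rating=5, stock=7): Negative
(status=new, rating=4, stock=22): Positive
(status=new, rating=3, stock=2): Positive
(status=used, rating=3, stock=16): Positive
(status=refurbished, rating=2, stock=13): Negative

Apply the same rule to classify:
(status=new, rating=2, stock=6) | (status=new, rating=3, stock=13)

Positive, Positive

A rule that fits every label: status is new OR stock = 16 — true of each 'Positive' example, false of each 'Negative' one.
(status=new, rating=2, stock=6) — status is new, stock = 6, hence Positive.
(status=new, rating=3, stock=13) — status is new, stock = 13, hence Positive.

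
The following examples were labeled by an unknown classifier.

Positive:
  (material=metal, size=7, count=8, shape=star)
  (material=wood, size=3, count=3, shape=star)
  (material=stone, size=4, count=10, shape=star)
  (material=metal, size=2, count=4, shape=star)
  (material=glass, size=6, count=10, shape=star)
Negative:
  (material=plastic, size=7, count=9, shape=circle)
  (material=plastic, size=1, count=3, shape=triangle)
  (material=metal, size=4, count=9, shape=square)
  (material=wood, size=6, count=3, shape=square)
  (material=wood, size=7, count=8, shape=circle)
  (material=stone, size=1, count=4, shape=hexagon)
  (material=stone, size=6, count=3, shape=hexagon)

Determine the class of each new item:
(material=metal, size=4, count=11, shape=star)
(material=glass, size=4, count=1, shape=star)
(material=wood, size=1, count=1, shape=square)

Positive, Positive, Negative

The pattern is that an item is 'Positive' exactly when: shape is star.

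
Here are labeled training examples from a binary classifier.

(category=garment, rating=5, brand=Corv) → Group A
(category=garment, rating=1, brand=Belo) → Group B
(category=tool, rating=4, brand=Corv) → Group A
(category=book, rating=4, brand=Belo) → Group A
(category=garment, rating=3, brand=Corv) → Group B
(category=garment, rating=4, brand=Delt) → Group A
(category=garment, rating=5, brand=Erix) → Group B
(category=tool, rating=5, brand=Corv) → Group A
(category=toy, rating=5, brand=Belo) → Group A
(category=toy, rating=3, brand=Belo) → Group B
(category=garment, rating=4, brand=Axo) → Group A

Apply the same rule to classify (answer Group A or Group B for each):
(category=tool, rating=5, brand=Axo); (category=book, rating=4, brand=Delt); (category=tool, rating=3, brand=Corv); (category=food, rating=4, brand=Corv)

Every 'Group A' example satisfies: brand is not Erix AND rating ≥ 4. None of the 'Group B' examples do.
(category=tool, rating=5, brand=Axo) — brand is Axo, rating = 5, hence Group A.
(category=book, rating=4, brand=Delt) — brand is Delt, rating = 4, hence Group A.
(category=tool, rating=3, brand=Corv) — brand is Corv, rating = 3, hence Group B.
(category=food, rating=4, brand=Corv) — brand is Corv, rating = 4, hence Group A.

Group A, Group A, Group B, Group A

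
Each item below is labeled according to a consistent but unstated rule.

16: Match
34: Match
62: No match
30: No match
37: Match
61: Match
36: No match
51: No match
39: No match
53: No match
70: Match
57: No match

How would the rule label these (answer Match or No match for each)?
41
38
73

One predicate separates the groups cleanly: ≡ 1 (mod 3).
41: 41 mod 3 = 2, does not pass → No match.
38: 38 mod 3 = 2, does not pass → No match.
73: 73 mod 3 = 1, passes → Match.

No match, No match, Match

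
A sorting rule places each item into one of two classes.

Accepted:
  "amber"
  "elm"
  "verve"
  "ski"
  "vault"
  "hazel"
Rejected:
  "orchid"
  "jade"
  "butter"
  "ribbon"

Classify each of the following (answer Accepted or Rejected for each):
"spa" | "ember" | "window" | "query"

Comparing the two groups points to one rule — odd length.
"spa": length 3 — passes, so Accepted. "ember": length 5 — passes, so Accepted. "window": length 6 — fails the rule, so Rejected. "query": length 5 — passes, so Accepted.

Accepted, Accepted, Rejected, Accepted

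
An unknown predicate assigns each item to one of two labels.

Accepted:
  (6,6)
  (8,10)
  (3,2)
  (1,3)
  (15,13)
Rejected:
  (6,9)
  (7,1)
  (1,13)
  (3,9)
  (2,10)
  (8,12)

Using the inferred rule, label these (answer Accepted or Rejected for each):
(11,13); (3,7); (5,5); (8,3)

Accepted, Rejected, Accepted, Rejected

Rule: |first − second| ≤ 2. This holds for each 'Accepted' example and fails for each 'Rejected' one.
(11,13) → |11−13| = 2 → Accepted.
(3,7) → |3−7| = 4 → Rejected.
(5,5) → |5−5| = 0 → Accepted.
(8,3) → |8−3| = 5 → Rejected.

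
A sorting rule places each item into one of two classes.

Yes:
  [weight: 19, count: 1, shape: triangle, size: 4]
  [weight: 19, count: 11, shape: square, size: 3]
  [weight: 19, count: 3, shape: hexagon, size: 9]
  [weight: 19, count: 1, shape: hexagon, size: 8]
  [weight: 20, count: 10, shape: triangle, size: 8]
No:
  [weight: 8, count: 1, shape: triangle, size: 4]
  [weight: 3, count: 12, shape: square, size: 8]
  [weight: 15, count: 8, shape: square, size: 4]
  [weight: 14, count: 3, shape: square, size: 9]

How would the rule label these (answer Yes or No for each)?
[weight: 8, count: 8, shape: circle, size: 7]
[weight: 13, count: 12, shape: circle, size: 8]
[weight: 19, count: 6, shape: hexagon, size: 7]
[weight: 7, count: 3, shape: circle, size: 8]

The classifier is using: weight ≥ 19.
[weight: 8, count: 8, shape: circle, size: 7]: No (weight = 8).
[weight: 13, count: 12, shape: circle, size: 8]: No (weight = 13).
[weight: 19, count: 6, shape: hexagon, size: 7]: Yes (weight = 19).
[weight: 7, count: 3, shape: circle, size: 8]: No (weight = 7).

No, No, Yes, No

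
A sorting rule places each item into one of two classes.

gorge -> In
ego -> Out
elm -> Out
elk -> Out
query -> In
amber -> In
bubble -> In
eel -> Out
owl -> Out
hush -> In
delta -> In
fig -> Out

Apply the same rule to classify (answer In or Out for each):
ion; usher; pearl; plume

Out, In, In, In

Every 'In' example satisfies: length ≥ 4. None of the 'Out' examples do.
ion: length 3 — lacks this property, so Out. usher: length 5 — has this property, so In. pearl: length 5 — has this property, so In. plume: length 5 — has this property, so In.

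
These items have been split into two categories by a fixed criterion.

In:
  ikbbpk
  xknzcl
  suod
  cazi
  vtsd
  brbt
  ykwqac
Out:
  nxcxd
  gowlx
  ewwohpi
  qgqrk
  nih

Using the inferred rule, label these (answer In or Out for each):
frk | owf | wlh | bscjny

Looking at the examples, the only property every 'In' case has and every 'Out' case lacks is: even length.
frk: Out (length 3).
owf: Out (length 3).
wlh: Out (length 3).
bscjny: In (length 6).

Out, Out, Out, In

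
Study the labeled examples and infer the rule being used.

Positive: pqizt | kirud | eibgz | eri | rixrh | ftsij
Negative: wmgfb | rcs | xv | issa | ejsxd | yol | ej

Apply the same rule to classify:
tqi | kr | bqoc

Positive, Negative, Negative

The common property of the 'Positive' items is: odd length AND contains 'i'. No 'Negative' item has it.
tqi: length 3, has 'i' — checks out, so Positive. kr: length 2, no 'i' — does not satisfy this, so Negative. bqoc: length 4, no 'i' — does not satisfy this, so Negative.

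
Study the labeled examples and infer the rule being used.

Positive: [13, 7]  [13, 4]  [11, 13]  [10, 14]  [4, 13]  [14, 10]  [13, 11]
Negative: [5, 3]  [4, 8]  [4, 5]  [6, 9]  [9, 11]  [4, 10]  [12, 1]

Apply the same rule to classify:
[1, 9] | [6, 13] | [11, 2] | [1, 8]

Negative, Positive, Negative, Negative

The simplest hypothesis consistent with all the labels is: max ≥ 13.
[1, 9]: max 9 — does not pass, so Negative. [6, 13]: max 13 — checks out, so Positive. [11, 2]: max 11 — does not pass, so Negative. [1, 8]: max 8 — does not pass, so Negative.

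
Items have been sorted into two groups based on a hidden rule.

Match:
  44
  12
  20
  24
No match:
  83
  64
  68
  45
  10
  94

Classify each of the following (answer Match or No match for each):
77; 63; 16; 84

No match, No match, Match, No match

A rule that fits every label: multiple of 4 AND at most 44 — true of each 'Match' example, false of each 'No match' one.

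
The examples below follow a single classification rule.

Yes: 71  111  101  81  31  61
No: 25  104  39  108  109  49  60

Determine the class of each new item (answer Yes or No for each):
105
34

No, No

Rule: ends in digit 1. This holds for each 'Yes' example and fails for each 'No' one.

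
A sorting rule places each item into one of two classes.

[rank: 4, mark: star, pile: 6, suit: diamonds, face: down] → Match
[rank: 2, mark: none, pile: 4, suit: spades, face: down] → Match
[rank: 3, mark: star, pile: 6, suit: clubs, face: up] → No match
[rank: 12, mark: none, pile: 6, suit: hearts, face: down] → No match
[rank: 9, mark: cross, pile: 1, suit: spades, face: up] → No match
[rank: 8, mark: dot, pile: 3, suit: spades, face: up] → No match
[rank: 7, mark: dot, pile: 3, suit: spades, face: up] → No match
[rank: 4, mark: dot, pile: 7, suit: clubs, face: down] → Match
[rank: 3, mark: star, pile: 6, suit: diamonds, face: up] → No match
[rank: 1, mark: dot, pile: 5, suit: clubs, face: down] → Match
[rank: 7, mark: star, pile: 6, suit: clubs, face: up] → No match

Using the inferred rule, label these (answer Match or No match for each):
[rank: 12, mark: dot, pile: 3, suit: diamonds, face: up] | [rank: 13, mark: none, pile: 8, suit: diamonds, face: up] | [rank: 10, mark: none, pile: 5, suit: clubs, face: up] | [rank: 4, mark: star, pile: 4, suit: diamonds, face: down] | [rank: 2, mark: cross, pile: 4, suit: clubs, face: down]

No match, No match, No match, Match, Match

The distinguishing property — face is down AND rank ≤ 4 — holds for all the 'Match' cases and none of the 'No match' cases.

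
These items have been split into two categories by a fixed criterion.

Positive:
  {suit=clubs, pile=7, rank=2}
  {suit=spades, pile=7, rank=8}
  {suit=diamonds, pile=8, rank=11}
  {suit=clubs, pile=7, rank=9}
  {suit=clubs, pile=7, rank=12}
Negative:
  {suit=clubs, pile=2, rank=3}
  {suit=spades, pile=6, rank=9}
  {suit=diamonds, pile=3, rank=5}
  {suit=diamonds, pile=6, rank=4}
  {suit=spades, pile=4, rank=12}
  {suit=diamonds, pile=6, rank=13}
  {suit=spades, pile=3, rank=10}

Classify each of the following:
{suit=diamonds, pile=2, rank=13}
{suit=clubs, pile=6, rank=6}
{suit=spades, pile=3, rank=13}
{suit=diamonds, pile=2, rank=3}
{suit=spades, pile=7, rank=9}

The common property of the 'Positive' items is: pile ≥ 7. No 'Negative' item has it.
{suit=diamonds, pile=2, rank=13} — pile = 2, hence Negative.
{suit=clubs, pile=6, rank=6} — pile = 6, hence Negative.
{suit=spades, pile=3, rank=13} — pile = 3, hence Negative.
{suit=diamonds, pile=2, rank=3} — pile = 2, hence Negative.
{suit=spades, pile=7, rank=9} — pile = 7, hence Positive.

Negative, Negative, Negative, Negative, Positive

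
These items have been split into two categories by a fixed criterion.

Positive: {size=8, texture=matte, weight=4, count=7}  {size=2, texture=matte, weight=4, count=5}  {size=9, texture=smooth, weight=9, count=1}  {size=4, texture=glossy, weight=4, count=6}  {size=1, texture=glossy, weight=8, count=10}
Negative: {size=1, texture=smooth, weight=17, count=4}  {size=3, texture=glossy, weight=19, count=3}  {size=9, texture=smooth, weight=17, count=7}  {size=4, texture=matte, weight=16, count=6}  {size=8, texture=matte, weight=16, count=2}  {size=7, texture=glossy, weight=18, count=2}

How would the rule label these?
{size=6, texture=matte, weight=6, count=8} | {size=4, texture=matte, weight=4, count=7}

The rule appears to be: weight ≤ 9.
{size=6, texture=matte, weight=6, count=8}: Positive (weight = 6).
{size=4, texture=matte, weight=4, count=7}: Positive (weight = 4).

Positive, Positive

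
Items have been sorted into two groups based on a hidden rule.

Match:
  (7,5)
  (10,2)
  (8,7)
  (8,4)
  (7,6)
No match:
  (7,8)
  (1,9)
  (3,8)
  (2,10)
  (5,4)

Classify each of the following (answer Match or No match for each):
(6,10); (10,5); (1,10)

No match, Match, No match

The distinguishing property — first > second AND sum ≥ 10 — holds for all the 'Match' cases and none of the 'No match' cases.
(6,10) — 6 < 10, 6+10 = 16, hence No match. (10,5) — 10 > 5, 10+5 = 15, hence Match. (1,10) — 1 < 10, 1+10 = 11, hence No match.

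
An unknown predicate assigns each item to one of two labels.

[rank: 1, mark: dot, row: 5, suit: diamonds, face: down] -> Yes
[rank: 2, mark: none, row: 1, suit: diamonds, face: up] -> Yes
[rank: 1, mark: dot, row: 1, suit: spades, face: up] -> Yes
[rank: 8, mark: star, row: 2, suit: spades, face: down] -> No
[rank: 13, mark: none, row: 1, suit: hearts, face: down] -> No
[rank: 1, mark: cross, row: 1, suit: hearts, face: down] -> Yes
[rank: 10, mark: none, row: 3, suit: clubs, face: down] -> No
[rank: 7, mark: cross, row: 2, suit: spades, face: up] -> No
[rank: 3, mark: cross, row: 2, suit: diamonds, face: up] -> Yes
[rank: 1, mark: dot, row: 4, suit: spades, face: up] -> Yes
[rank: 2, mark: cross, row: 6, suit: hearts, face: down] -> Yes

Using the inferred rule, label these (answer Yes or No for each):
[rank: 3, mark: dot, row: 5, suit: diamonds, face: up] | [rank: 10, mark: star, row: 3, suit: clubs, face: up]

The pattern is that an item is 'Yes' exactly when: rank ≤ 3.
Yes: [rank: 3, mark: dot, row: 5, suit: diamonds, face: up], since rank = 3. No: [rank: 10, mark: star, row: 3, suit: clubs, face: up], since rank = 10.

Yes, No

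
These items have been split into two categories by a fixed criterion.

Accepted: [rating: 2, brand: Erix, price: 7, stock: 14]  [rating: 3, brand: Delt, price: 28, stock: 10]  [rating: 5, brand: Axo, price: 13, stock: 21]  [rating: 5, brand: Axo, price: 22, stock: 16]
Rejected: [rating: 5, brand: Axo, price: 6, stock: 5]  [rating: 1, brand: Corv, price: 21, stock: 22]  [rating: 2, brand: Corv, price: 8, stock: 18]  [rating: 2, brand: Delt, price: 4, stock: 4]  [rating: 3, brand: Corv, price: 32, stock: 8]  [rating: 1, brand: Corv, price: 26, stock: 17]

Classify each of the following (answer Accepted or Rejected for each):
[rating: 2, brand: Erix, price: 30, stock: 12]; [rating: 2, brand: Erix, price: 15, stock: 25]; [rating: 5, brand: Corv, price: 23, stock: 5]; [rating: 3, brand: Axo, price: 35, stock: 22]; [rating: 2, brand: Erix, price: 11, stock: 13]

Accepted, Accepted, Rejected, Accepted, Accepted

The simplest hypothesis consistent with all the labels is: brand is not Corv AND price ≥ 7.
[rating: 2, brand: Erix, price: 30, stock: 12]: Accepted (brand is Erix, price = 30).
[rating: 2, brand: Erix, price: 15, stock: 25]: Accepted (brand is Erix, price = 15).
[rating: 5, brand: Corv, price: 23, stock: 5]: Rejected (brand is Corv, price = 23).
[rating: 3, brand: Axo, price: 35, stock: 22]: Accepted (brand is Axo, price = 35).
[rating: 2, brand: Erix, price: 11, stock: 13]: Accepted (brand is Erix, price = 11).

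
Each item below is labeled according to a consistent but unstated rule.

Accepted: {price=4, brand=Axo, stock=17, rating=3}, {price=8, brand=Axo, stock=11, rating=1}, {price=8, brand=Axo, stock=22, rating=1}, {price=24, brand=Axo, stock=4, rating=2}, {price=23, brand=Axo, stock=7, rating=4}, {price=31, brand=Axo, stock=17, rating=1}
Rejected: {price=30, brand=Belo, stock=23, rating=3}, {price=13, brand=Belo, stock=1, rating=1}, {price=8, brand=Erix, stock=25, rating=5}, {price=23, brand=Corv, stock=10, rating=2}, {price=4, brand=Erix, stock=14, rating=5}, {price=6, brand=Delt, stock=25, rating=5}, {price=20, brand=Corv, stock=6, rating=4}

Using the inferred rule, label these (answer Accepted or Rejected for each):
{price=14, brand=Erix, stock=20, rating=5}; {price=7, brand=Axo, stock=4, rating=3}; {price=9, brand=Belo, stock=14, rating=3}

'Accepted' ⟺ brand is Axo.
{price=14, brand=Erix, stock=20, rating=5} → brand is Erix → Rejected. {price=7, brand=Axo, stock=4, rating=3} → brand is Axo → Accepted. {price=9, brand=Belo, stock=14, rating=3} → brand is Belo → Rejected.

Rejected, Accepted, Rejected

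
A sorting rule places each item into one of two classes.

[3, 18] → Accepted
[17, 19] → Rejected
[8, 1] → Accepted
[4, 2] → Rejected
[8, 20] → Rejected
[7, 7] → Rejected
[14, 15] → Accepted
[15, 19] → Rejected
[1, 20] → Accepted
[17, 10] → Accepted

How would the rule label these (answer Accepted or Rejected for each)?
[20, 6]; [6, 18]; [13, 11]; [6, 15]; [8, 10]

The classifier is using: sum is odd.

Rejected, Rejected, Rejected, Accepted, Rejected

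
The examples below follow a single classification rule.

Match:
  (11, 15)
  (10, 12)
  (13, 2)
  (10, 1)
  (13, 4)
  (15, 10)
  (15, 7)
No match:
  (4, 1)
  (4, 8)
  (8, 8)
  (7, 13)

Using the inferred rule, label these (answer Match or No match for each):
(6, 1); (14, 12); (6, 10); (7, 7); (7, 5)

'Match' ⟺ first ≥ 10.

No match, Match, No match, No match, No match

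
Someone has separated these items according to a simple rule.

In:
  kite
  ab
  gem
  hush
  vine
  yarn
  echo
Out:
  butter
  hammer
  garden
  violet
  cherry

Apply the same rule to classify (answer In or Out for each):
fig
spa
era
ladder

The simplest hypothesis consistent with all the labels is: length ≤ 4.

In, In, In, Out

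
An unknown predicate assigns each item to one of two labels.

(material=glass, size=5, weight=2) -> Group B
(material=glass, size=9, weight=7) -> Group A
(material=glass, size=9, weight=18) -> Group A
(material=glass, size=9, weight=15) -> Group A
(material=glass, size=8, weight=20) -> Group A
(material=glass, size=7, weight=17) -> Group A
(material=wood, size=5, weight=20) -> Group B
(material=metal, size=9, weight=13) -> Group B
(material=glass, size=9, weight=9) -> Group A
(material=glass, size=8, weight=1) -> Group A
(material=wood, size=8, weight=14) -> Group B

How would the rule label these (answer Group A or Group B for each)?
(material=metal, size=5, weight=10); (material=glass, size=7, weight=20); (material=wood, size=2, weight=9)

Group B, Group A, Group B

The classifier is using: material is glass AND size ≥ 7.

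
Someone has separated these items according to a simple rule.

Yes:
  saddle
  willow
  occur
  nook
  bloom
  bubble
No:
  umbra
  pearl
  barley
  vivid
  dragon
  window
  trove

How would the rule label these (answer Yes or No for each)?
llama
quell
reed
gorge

The rule appears to be: has a double letter.
llama: 'll' doubled — matches, so Yes.
quell: 'll' doubled — matches, so Yes.
reed: 'ee' doubled — matches, so Yes.
gorge: no doubled letter — does not satisfy this, so No.

Yes, Yes, Yes, No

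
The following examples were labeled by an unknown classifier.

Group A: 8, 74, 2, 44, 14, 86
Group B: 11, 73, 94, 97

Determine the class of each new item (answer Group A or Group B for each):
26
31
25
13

Group A, Group B, Group B, Group B

Looking at the examples, the only property every 'Group A' case has and every 'Group B' case lacks is: ≡ 2 (mod 6).
Group A: 26, since 26 mod 6 = 2.
Group B: 31, since 31 mod 6 = 1.
Group B: 25, since 25 mod 6 = 1.
Group B: 13, since 13 mod 6 = 1.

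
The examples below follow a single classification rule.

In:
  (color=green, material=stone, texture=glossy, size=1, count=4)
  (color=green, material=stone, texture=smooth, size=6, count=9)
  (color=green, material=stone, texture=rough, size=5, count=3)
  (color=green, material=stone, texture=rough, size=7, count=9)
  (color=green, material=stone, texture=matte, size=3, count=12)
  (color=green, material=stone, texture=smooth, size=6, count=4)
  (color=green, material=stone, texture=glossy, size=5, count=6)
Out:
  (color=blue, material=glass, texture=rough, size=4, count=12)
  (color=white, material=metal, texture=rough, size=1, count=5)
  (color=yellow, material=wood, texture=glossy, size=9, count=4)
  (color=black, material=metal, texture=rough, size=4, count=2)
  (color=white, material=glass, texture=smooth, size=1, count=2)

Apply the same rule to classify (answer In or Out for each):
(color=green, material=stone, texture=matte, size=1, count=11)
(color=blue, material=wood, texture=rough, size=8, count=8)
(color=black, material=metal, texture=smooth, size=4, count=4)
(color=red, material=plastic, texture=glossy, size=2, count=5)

In, Out, Out, Out

The classifier is using: color is green.
(color=green, material=stone, texture=matte, size=1, count=11) → color is green → In. (color=blue, material=wood, texture=rough, size=8, count=8) → color is blue → Out. (color=black, material=metal, texture=smooth, size=4, count=4) → color is black → Out. (color=red, material=plastic, texture=glossy, size=2, count=5) → color is red → Out.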